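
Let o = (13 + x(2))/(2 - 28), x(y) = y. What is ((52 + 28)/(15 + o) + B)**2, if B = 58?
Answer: 22714756/5625 ≈ 4038.2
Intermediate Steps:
o = -15/26 (o = (13 + 2)/(2 - 28) = 15/(-26) = 15*(-1/26) = -15/26 ≈ -0.57692)
((52 + 28)/(15 + o) + B)**2 = ((52 + 28)/(15 - 15/26) + 58)**2 = (80/(375/26) + 58)**2 = (80*(26/375) + 58)**2 = (416/75 + 58)**2 = (4766/75)**2 = 22714756/5625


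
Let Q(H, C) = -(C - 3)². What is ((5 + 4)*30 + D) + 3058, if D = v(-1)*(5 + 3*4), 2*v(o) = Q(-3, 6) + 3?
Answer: 3277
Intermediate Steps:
Q(H, C) = -(-3 + C)²
v(o) = -3 (v(o) = (-(-3 + 6)² + 3)/2 = (-1*3² + 3)/2 = (-1*9 + 3)/2 = (-9 + 3)/2 = (½)*(-6) = -3)
D = -51 (D = -3*(5 + 3*4) = -3*(5 + 12) = -3*17 = -51)
((5 + 4)*30 + D) + 3058 = ((5 + 4)*30 - 51) + 3058 = (9*30 - 51) + 3058 = (270 - 51) + 3058 = 219 + 3058 = 3277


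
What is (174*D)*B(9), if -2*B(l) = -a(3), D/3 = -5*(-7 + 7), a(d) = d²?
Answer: 0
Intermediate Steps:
D = 0 (D = 3*(-5*(-7 + 7)) = 3*(-5*0) = 3*0 = 0)
B(l) = 9/2 (B(l) = -(-1)*3²/2 = -(-1)*9/2 = -½*(-9) = 9/2)
(174*D)*B(9) = (174*0)*(9/2) = 0*(9/2) = 0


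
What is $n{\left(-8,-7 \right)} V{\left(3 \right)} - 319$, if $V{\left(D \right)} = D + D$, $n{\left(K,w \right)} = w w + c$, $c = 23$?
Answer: $113$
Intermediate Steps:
$n{\left(K,w \right)} = 23 + w^{2}$ ($n{\left(K,w \right)} = w w + 23 = w^{2} + 23 = 23 + w^{2}$)
$V{\left(D \right)} = 2 D$
$n{\left(-8,-7 \right)} V{\left(3 \right)} - 319 = \left(23 + \left(-7\right)^{2}\right) 2 \cdot 3 - 319 = \left(23 + 49\right) 6 - 319 = 72 \cdot 6 - 319 = 432 - 319 = 113$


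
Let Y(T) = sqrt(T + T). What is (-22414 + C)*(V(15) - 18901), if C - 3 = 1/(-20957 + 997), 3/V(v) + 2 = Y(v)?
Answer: 10991187217331/25948 - 1341970683*sqrt(30)/518960 ≈ 4.2357e+8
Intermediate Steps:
Y(T) = sqrt(2)*sqrt(T) (Y(T) = sqrt(2*T) = sqrt(2)*sqrt(T))
V(v) = 3/(-2 + sqrt(2)*sqrt(v))
C = 59879/19960 (C = 3 + 1/(-20957 + 997) = 3 + 1/(-19960) = 3 - 1/19960 = 59879/19960 ≈ 3.0000)
(-22414 + C)*(V(15) - 18901) = (-22414 + 59879/19960)*(3/(-2 + sqrt(2)*sqrt(15)) - 18901) = -447323561*(3/(-2 + sqrt(30)) - 18901)/19960 = -447323561*(-18901 + 3/(-2 + sqrt(30)))/19960 = 8454862626461/19960 - 1341970683/(19960*(-2 + sqrt(30)))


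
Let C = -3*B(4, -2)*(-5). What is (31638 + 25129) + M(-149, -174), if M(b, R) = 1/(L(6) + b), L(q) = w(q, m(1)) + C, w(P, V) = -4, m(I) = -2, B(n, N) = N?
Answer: 10388360/183 ≈ 56767.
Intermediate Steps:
C = -30 (C = -3*(-2)*(-5) = 6*(-5) = -30)
L(q) = -34 (L(q) = -4 - 30 = -34)
M(b, R) = 1/(-34 + b)
(31638 + 25129) + M(-149, -174) = (31638 + 25129) + 1/(-34 - 149) = 56767 + 1/(-183) = 56767 - 1/183 = 10388360/183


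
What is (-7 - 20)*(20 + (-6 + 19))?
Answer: -891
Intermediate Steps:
(-7 - 20)*(20 + (-6 + 19)) = -27*(20 + 13) = -27*33 = -891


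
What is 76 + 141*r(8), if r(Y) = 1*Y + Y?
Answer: 2332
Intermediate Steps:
r(Y) = 2*Y (r(Y) = Y + Y = 2*Y)
76 + 141*r(8) = 76 + 141*(2*8) = 76 + 141*16 = 76 + 2256 = 2332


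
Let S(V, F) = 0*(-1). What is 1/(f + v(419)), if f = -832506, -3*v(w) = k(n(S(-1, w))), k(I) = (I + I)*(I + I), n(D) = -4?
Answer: -3/2497582 ≈ -1.2012e-6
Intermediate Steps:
S(V, F) = 0
k(I) = 4*I² (k(I) = (2*I)*(2*I) = 4*I²)
v(w) = -64/3 (v(w) = -4*(-4)²/3 = -4*16/3 = -⅓*64 = -64/3)
1/(f + v(419)) = 1/(-832506 - 64/3) = 1/(-2497582/3) = -3/2497582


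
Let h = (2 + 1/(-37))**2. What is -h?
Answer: -5329/1369 ≈ -3.8926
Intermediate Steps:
h = 5329/1369 (h = (2 - 1/37)**2 = (73/37)**2 = 5329/1369 ≈ 3.8926)
-h = -1*5329/1369 = -5329/1369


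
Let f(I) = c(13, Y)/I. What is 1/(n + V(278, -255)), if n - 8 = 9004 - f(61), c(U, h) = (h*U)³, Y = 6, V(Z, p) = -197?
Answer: 61/63163 ≈ 0.00096576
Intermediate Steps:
c(U, h) = U³*h³ (c(U, h) = (U*h)³ = U³*h³)
f(I) = 474552/I (f(I) = (13³*6³)/I = (2197*216)/I = 474552/I)
n = 75180/61 (n = 8 + (9004 - 474552/61) = 8 + 74692/61 = 75180/61 ≈ 1232.5)
1/(n + V(278, -255)) = 1/(75180/61 - 197) = 1/(63163/61) = 61/63163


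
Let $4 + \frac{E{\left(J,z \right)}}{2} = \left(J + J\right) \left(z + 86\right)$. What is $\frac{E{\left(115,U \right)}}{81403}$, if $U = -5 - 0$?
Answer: $\frac{37252}{81403} \approx 0.45762$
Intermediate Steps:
$U = -5$ ($U = -5 + 0 = -5$)
$E{\left(J,z \right)} = -8 + 4 J \left(86 + z\right)$ ($E{\left(J,z \right)} = -8 + 2 \left(J + J\right) \left(z + 86\right) = -8 + 2 \cdot 2 J \left(86 + z\right) = -8 + 4 J \left(86 + z\right)$)
$\frac{E{\left(115,U \right)}}{81403} = \frac{-8 + 344 \cdot 115 + 4 \cdot 115 \left(-5\right)}{81403} = \left(-8 + 39560 - 2300\right) \frac{1}{81403} = 37252 \cdot \frac{1}{81403} = \frac{37252}{81403}$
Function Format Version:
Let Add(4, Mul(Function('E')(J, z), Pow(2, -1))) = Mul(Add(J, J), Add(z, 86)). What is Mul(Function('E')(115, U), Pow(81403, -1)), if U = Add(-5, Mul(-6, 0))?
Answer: Rational(37252, 81403) ≈ 0.45762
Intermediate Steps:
U = -5 (U = Add(-5, 0) = -5)
Function('E')(J, z) = Add(-8, Mul(4, J, Add(86, z))) (Function('E')(J, z) = Add(-8, Mul(2, Mul(Add(J, J), Add(z, 86)))) = Add(-8, Mul(2, Mul(Mul(2, J), Add(86, z)))) = Add(-8, Mul(2, Mul(2, J, Add(86, z)))) = Add(-8, Mul(4, J, Add(86, z))))
Mul(Function('E')(115, U), Pow(81403, -1)) = Mul(Add(-8, Mul(344, 115), Mul(4, 115, -5)), Pow(81403, -1)) = Mul(Add(-8, 39560, -2300), Rational(1, 81403)) = Mul(37252, Rational(1, 81403)) = Rational(37252, 81403)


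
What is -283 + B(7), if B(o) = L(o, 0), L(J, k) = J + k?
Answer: -276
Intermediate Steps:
B(o) = o (B(o) = o + 0 = o)
-283 + B(7) = -283 + 7 = -276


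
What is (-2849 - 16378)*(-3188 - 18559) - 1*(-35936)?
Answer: 418165505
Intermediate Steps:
(-2849 - 16378)*(-3188 - 18559) - 1*(-35936) = -19227*(-21747) + 35936 = 418129569 + 35936 = 418165505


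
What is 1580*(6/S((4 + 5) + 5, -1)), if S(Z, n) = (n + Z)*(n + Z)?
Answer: 9480/169 ≈ 56.095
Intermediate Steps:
S(Z, n) = (Z + n)² (S(Z, n) = (Z + n)*(Z + n) = (Z + n)²)
1580*(6/S((4 + 5) + 5, -1)) = 1580*(6/((((4 + 5) + 5) - 1)²)) = 1580*(6/(((9 + 5) - 1)²)) = 1580*(6/((14 - 1)²)) = 1580*(6/(13²)) = 1580*(6/169) = 9480/169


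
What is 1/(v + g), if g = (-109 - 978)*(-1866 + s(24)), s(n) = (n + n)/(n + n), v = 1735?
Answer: 1/2028990 ≈ 4.9286e-7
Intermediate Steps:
s(n) = 1 (s(n) = (2*n)/((2*n)) = (2*n)*(1/(2*n)) = 1)
g = 2027255 (g = (-109 - 978)*(-1866 + 1) = -1087*(-1865) = 2027255)
1/(v + g) = 1/(1735 + 2027255) = 1/2028990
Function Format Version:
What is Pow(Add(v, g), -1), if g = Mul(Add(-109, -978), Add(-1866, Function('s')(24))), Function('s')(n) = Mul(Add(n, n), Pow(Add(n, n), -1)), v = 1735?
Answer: Rational(1, 2028990) ≈ 4.9286e-7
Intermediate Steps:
Function('s')(n) = 1 (Function('s')(n) = Mul(Mul(2, n), Pow(Mul(2, n), -1)) = Mul(Mul(2, n), Mul(Rational(1, 2), Pow(n, -1))) = 1)
g = 2027255 (g = Mul(Add(-109, -978), Add(-1866, 1)) = Mul(-1087, -1865) = 2027255)
Pow(Add(v, g), -1) = Pow(Add(1735, 2027255), -1) = Pow(2028990, -1) = Rational(1, 2028990)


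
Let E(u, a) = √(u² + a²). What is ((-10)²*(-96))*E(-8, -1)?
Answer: -9600*√65 ≈ -77398.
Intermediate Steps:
E(u, a) = √(a² + u²)
((-10)²*(-96))*E(-8, -1) = ((-10)²*(-96))*√((-1)² + (-8)²) = (100*(-96))*√(1 + 64) = -9600*√65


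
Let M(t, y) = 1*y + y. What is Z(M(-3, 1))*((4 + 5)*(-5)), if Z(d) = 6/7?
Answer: -270/7 ≈ -38.571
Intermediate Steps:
M(t, y) = 2*y (M(t, y) = y + y = 2*y)
Z(d) = 6/7 (Z(d) = 6*(⅐) = 6/7)
Z(M(-3, 1))*((4 + 5)*(-5)) = 6*((4 + 5)*(-5))/7 = 6*(9*(-5))/7 = (6/7)*(-45) = -270/7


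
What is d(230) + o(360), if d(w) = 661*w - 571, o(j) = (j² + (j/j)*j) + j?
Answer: 281779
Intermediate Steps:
o(j) = j² + 2*j (o(j) = (j² + 1*j) + j = (j² + j) + j = (j + j²) + j = j² + 2*j)
d(w) = -571 + 661*w
d(230) + o(360) = (-571 + 661*230) + 360*(2 + 360) = (-571 + 152030) + 360*362 = 151459 + 130320 = 281779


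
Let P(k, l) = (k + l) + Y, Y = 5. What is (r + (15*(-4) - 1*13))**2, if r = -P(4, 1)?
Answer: 6889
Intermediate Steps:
P(k, l) = 5 + k + l (P(k, l) = (k + l) + 5 = 5 + k + l)
r = -10 (r = -(5 + 4 + 1) = -1*10 = -10)
(r + (15*(-4) - 1*13))**2 = (-10 + (15*(-4) - 1*13))**2 = (-10 + (-60 - 13))**2 = (-10 - 73)**2 = (-83)**2 = 6889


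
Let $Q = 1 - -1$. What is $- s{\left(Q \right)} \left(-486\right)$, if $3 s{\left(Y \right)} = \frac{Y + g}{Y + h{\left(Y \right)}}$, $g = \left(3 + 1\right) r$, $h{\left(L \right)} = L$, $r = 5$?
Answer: $891$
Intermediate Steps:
$g = 20$ ($g = \left(3 + 1\right) 5 = 4 \cdot 5 = 20$)
$Q = 2$ ($Q = 1 + 1 = 2$)
$s{\left(Y \right)} = \frac{20 + Y}{6 Y}$ ($s{\left(Y \right)} = \frac{\left(Y + 20\right) \frac{1}{Y + Y}}{3} = \frac{\left(20 + Y\right) \frac{1}{2 Y}}{3} = \frac{\frac{1}{2} \frac{1}{Y} \left(20 + Y\right)}{3} = \frac{20 + Y}{6 Y}$)
$- s{\left(Q \right)} \left(-486\right) = - \frac{20 + 2}{6 \cdot 2} \left(-486\right) = - \frac{1}{6} \cdot \frac{1}{2} \cdot 22 \left(-486\right) = - \frac{11 \left(-486\right)}{6} = \left(-1\right) \left(-891\right) = 891$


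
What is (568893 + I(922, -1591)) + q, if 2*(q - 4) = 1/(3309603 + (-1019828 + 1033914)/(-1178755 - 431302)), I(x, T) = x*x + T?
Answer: 15105548925532662357/10657298926570 ≈ 1.4174e+6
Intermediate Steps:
I(x, T) = T + x² (I(x, T) = x² + T = T + x²)
q = 42629197316337/10657298926570 (q = 4 + 1/(2*(3309603 + (-1019828 + 1033914)/(-1178755 - 431302))) = 4 + 1/(2*(3309603 + 14086/(-1610057))) = 4 + 1/(2*(3309603 + 14086*(-1/1610057))) = 4 + 1/(2*(3309603 - 14086/1610057)) = 4 + 1/(2*(5328649463285/1610057)) = 4 + (½)*(1610057/5328649463285) = 4 + 1610057/10657298926570 = 42629197316337/10657298926570 ≈ 4.0000)
(568893 + I(922, -1591)) + q = (568893 + (-1591 + 922²)) + 42629197316337/10657298926570 = (568893 + (-1591 + 850084)) + 42629197316337/10657298926570 = (568893 + 848493) + 42629197316337/10657298926570 = 1417386 + 42629197316337/10657298926570 = 15105548925532662357/10657298926570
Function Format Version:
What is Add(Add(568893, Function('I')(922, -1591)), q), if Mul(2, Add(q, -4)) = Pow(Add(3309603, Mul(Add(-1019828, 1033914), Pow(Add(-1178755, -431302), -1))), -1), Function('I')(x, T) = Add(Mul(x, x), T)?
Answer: Rational(15105548925532662357, 10657298926570) ≈ 1.4174e+6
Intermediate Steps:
Function('I')(x, T) = Add(T, Pow(x, 2)) (Function('I')(x, T) = Add(Pow(x, 2), T) = Add(T, Pow(x, 2)))
q = Rational(42629197316337, 10657298926570) (q = Add(4, Mul(Rational(1, 2), Pow(Add(3309603, Mul(Add(-1019828, 1033914), Pow(Add(-1178755, -431302), -1))), -1))) = Add(4, Mul(Rational(1, 2), Pow(Add(3309603, Mul(14086, Pow(-1610057, -1))), -1))) = Add(4, Mul(Rational(1, 2), Pow(Add(3309603, Mul(14086, Rational(-1, 1610057))), -1))) = Add(4, Mul(Rational(1, 2), Pow(Add(3309603, Rational(-14086, 1610057)), -1))) = Add(4, Mul(Rational(1, 2), Pow(Rational(5328649463285, 1610057), -1))) = Add(4, Mul(Rational(1, 2), Rational(1610057, 5328649463285))) = Add(4, Rational(1610057, 10657298926570)) = Rational(42629197316337, 10657298926570) ≈ 4.0000)
Add(Add(568893, Function('I')(922, -1591)), q) = Add(Add(568893, Add(-1591, Pow(922, 2))), Rational(42629197316337, 10657298926570)) = Add(Add(568893, Add(-1591, 850084)), Rational(42629197316337, 10657298926570)) = Add(Add(568893, 848493), Rational(42629197316337, 10657298926570)) = Add(1417386, Rational(42629197316337, 10657298926570)) = Rational(15105548925532662357, 10657298926570)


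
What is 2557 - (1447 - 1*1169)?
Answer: 2279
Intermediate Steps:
2557 - (1447 - 1*1169) = 2557 - (1447 - 1169) = 2557 - 1*278 = 2557 - 278 = 2279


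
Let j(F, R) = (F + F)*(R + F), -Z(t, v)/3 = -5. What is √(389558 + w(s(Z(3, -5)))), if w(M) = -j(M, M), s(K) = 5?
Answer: √389458 ≈ 624.07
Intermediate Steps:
Z(t, v) = 15 (Z(t, v) = -3*(-5) = 15)
j(F, R) = 2*F*(F + R) (j(F, R) = (2*F)*(F + R) = 2*F*(F + R))
w(M) = -4*M² (w(M) = -2*M*(M + M) = -2*M*2*M = -4*M²)
√(389558 + w(s(Z(3, -5)))) = √(389558 - 4*5²) = √(389558 - 4*25) = √(389558 - 100) = √389458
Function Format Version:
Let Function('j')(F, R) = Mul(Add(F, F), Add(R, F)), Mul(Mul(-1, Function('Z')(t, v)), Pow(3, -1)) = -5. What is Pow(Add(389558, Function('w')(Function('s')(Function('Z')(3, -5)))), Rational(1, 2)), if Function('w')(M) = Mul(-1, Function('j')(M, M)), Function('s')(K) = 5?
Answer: Pow(389458, Rational(1, 2)) ≈ 624.07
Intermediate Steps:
Function('Z')(t, v) = 15 (Function('Z')(t, v) = Mul(-3, -5) = 15)
Function('j')(F, R) = Mul(2, F, Add(F, R)) (Function('j')(F, R) = Mul(Mul(2, F), Add(F, R)) = Mul(2, F, Add(F, R)))
Function('w')(M) = Mul(-4, Pow(M, 2)) (Function('w')(M) = Mul(-1, Mul(2, M, Add(M, M))) = Mul(-1, Mul(2, M, Mul(2, M))) = Mul(-1, Mul(4, Pow(M, 2))) = Mul(-4, Pow(M, 2)))
Pow(Add(389558, Function('w')(Function('s')(Function('Z')(3, -5)))), Rational(1, 2)) = Pow(Add(389558, Mul(-4, Pow(5, 2))), Rational(1, 2)) = Pow(Add(389558, Mul(-4, 25)), Rational(1, 2)) = Pow(Add(389558, -100), Rational(1, 2)) = Pow(389458, Rational(1, 2))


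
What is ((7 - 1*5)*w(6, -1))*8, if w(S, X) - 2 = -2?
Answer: 0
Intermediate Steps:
w(S, X) = 0 (w(S, X) = 2 - 2 = 0)
((7 - 1*5)*w(6, -1))*8 = ((7 - 1*5)*0)*8 = ((7 - 5)*0)*8 = (2*0)*8 = 0*8 = 0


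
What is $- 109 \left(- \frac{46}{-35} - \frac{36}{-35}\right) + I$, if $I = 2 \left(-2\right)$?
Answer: $- \frac{9078}{35} \approx -259.37$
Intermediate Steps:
$I = -4$
$- 109 \left(- \frac{46}{-35} - \frac{36}{-35}\right) + I = - 109 \left(- \frac{46}{-35} - \frac{36}{-35}\right) - 4 = - 109 \left(\left(-46\right) \left(- \frac{1}{35}\right) - - \frac{36}{35}\right) - 4 = - 109 \left(\frac{46}{35} + \frac{36}{35}\right) - 4 = \left(-109\right) \frac{82}{35} - 4 = - \frac{8938}{35} - 4 = - \frac{9078}{35}$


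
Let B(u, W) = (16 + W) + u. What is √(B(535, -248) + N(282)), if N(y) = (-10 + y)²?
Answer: √74287 ≈ 272.56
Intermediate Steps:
B(u, W) = 16 + W + u
√(B(535, -248) + N(282)) = √((16 - 248 + 535) + (-10 + 282)²) = √(303 + 272²) = √(303 + 73984) = √74287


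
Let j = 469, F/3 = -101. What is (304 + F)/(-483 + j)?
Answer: -1/14 ≈ -0.071429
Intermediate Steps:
F = -303 (F = 3*(-101) = -303)
(304 + F)/(-483 + j) = (304 - 303)/(-483 + 469) = 1/(-14) = 1*(-1/14) = -1/14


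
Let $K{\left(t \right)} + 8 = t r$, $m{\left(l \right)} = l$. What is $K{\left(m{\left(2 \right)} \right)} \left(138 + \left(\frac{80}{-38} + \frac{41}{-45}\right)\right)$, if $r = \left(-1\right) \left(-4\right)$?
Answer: $0$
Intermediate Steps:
$r = 4$
$K{\left(t \right)} = -8 + 4 t$ ($K{\left(t \right)} = -8 + t 4 = -8 + 4 t$)
$K{\left(m{\left(2 \right)} \right)} \left(138 + \left(\frac{80}{-38} + \frac{41}{-45}\right)\right) = \left(-8 + 4 \cdot 2\right) \left(138 + \left(\frac{80}{-38} + \frac{41}{-45}\right)\right) = \left(-8 + 8\right) \left(138 + \left(80 \left(- \frac{1}{38}\right) + 41 \left(- \frac{1}{45}\right)\right)\right) = 0 \left(138 - \frac{2579}{855}\right) = 0 \cdot \frac{115411}{855} = 0$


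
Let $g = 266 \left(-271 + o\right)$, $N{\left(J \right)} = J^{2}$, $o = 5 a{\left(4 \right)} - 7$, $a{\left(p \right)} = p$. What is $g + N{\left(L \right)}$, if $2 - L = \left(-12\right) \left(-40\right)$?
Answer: $159856$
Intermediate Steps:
$L = -478$ ($L = 2 - \left(-12\right) \left(-40\right) = 2 - 480 = -478$)
$o = 13$ ($o = 5 \cdot 4 - 7 = 20 - 7 = 13$)
$g = -68628$ ($g = 266 \left(-271 + 13\right) = 266 \left(-258\right) = -68628$)
$g + N{\left(L \right)} = -68628 + \left(-478\right)^{2} = -68628 + 228484 = 159856$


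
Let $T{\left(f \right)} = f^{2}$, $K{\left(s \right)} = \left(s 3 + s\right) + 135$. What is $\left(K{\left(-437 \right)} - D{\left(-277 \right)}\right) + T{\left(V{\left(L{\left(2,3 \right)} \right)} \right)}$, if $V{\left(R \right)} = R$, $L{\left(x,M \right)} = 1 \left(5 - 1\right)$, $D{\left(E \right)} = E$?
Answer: $-1320$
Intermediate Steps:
$L{\left(x,M \right)} = 4$ ($L{\left(x,M \right)} = 1 \cdot 4 = 4$)
$K{\left(s \right)} = 135 + 4 s$ ($K{\left(s \right)} = \left(3 s + s\right) + 135 = 4 s + 135 = 135 + 4 s$)
$\left(K{\left(-437 \right)} - D{\left(-277 \right)}\right) + T{\left(V{\left(L{\left(2,3 \right)} \right)} \right)} = \left(\left(135 + 4 \left(-437\right)\right) - -277\right) + 4^{2} = \left(\left(135 - 1748\right) + 277\right) + 16 = \left(-1613 + 277\right) + 16 = -1336 + 16 = -1320$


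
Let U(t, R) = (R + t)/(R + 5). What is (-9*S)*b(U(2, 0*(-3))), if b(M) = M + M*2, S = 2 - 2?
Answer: 0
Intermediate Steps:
U(t, R) = (R + t)/(5 + R)
S = 0
b(M) = 3*M (b(M) = M + 2*M = 3*M)
(-9*S)*b(U(2, 0*(-3))) = (-9*0)*(3*((0*(-3) + 2)/(5 + 0*(-3)))) = 0*(3*((0 + 2)/(5 + 0))) = 0*(3*(2/5)) = 0*(3*((⅕)*2)) = 0*(3*(⅖)) = 0*(6/5) = 0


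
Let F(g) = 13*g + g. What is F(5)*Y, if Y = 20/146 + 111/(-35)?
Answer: -15506/73 ≈ -212.41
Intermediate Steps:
F(g) = 14*g
Y = -7753/2555 (Y = 20*(1/146) + 111*(-1/35) = 10/73 - 111/35 = -7753/2555 ≈ -3.0344)
F(5)*Y = (14*5)*(-7753/2555) = 70*(-7753/2555) = -15506/73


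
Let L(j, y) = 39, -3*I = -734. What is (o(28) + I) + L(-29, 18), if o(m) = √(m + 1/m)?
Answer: 851/3 + √5495/14 ≈ 288.96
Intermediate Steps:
I = 734/3 (I = -⅓*(-734) = 734/3 ≈ 244.67)
(o(28) + I) + L(-29, 18) = (√(28 + 1/28) + 734/3) + 39 = (√(785/28) + 734/3) + 39 = (√5495/14 + 734/3) + 39 = (734/3 + √5495/14) + 39 = 851/3 + √5495/14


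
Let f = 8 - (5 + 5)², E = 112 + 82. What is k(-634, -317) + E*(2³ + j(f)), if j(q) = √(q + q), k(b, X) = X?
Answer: 1235 + 388*I*√46 ≈ 1235.0 + 2631.5*I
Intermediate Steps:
E = 194
f = -92 (f = 8 - 1*10² = 8 - 1*100 = 8 - 100 = -92)
j(q) = √2*√q (j(q) = √(2*q) = √2*√q)
k(-634, -317) + E*(2³ + j(f)) = -317 + 194*(2³ + √2*√(-92)) = -317 + 194*(8 + √2*(2*I*√23)) = -317 + 194*(8 + 2*I*√46) = -317 + (1552 + 388*I*√46) = 1235 + 388*I*√46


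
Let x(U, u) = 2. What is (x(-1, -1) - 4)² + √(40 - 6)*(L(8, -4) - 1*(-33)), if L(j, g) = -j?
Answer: 4 + 25*√34 ≈ 149.77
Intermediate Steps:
(x(-1, -1) - 4)² + √(40 - 6)*(L(8, -4) - 1*(-33)) = (2 - 4)² + √(40 - 6)*(-1*8 - 1*(-33)) = (-2)² + √34*(-8 + 33) = 4 + √34*25 = 4 + 25*√34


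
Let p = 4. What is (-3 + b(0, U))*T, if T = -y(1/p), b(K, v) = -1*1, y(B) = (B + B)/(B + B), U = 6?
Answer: 4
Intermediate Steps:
y(B) = 1 (y(B) = (2*B)/((2*B)) = (2*B)*(1/(2*B)) = 1)
b(K, v) = -1
T = -1 (T = -1*1 = -1)
(-3 + b(0, U))*T = (-3 - 1)*(-1) = -4*(-1) = 4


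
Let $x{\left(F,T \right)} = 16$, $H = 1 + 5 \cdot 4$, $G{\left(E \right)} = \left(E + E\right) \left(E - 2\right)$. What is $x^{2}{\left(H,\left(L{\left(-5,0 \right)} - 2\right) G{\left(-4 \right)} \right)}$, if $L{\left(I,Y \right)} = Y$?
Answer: $256$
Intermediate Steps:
$G{\left(E \right)} = 2 E \left(-2 + E\right)$
$H = 21$ ($H = 1 + 20 = 21$)
$x^{2}{\left(H,\left(L{\left(-5,0 \right)} - 2\right) G{\left(-4 \right)} \right)} = 16^{2} = 256$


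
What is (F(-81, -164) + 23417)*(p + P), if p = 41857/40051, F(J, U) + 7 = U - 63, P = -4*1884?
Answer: -6996223210657/40051 ≈ -1.7468e+8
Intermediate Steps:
P = -7536
F(J, U) = -70 + U (F(J, U) = -7 + (U - 63) = -7 + (-63 + U) = -70 + U)
p = 41857/40051 (p = 41857*(1/40051) = 41857/40051 ≈ 1.0451)
(F(-81, -164) + 23417)*(p + P) = ((-70 - 164) + 23417)*(41857/40051 - 7536) = (-234 + 23417)*(-301782479/40051) = 23183*(-301782479/40051) = -6996223210657/40051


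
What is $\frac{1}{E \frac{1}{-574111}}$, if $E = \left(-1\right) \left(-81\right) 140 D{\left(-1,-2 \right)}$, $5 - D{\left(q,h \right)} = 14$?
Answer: $\frac{574111}{102060} \approx 5.6252$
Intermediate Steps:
$D{\left(q,h \right)} = -9$ ($D{\left(q,h \right)} = 5 - 14 = -9$)
$E = -102060$ ($E = \left(-1\right) \left(-81\right) 140 \left(-9\right) = 81 \cdot 140 \left(-9\right) = 11340 \left(-9\right) = -102060$)
$\frac{1}{E \frac{1}{-574111}} = \frac{1}{\left(-102060\right) \frac{1}{-574111}} = \frac{1}{\left(-102060\right) \left(- \frac{1}{574111}\right)} = \frac{1}{\frac{102060}{574111}} = \frac{574111}{102060}$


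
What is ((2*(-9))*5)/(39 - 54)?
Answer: 6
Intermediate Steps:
((2*(-9))*5)/(39 - 54) = -18*5/(-15) = -90*(-1/15) = 6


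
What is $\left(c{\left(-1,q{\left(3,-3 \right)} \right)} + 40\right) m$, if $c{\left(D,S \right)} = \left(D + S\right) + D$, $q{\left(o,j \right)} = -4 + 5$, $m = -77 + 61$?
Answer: $-624$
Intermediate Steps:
$m = -16$
$q{\left(o,j \right)} = 1$
$c{\left(D,S \right)} = S + 2 D$
$\left(c{\left(-1,q{\left(3,-3 \right)} \right)} + 40\right) m = \left(\left(1 + 2 \left(-1\right)\right) + 40\right) \left(-16\right) = \left(\left(1 - 2\right) + 40\right) \left(-16\right) = \left(-1 + 40\right) \left(-16\right) = 39 \left(-16\right) = -624$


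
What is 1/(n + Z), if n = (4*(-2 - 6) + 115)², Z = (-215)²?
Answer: 1/53114 ≈ 1.8827e-5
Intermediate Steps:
Z = 46225
n = 6889 (n = (4*(-8) + 115)² = (-32 + 115)² = 83² = 6889)
1/(n + Z) = 1/(6889 + 46225) = 1/53114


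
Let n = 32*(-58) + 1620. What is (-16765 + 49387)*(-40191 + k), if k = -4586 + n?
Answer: -1468414086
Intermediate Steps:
n = -236 (n = -1856 + 1620 = -236)
k = -4822 (k = -4586 - 236 = -4822)
(-16765 + 49387)*(-40191 + k) = (-16765 + 49387)*(-40191 - 4822) = 32622*(-45013) = -1468414086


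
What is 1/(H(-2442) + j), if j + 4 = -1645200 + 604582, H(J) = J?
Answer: -1/1043064 ≈ -9.5871e-7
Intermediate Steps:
j = -1040622 (j = -4 + (-1645200 + 604582) = -4 - 1040618 = -1040622)
1/(H(-2442) + j) = 1/(-2442 - 1040622) = 1/(-1043064) = -1/1043064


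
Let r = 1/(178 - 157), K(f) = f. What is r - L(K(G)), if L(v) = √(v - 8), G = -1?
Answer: 1/21 - 3*I ≈ 0.047619 - 3.0*I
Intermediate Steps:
r = 1/21 ≈ 0.047619
L(v) = √(-8 + v)
r - L(K(G)) = 1/21 - √(-8 - 1) = 1/21 - √(-9) = 1/21 - 3*I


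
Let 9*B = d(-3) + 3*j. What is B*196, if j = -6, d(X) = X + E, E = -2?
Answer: -4508/9 ≈ -500.89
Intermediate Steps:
d(X) = -2 + X (d(X) = X - 2 = -2 + X)
B = -23/9 (B = ((-2 - 3) + 3*(-6))/9 = (-5 - 18)/9 = (⅑)*(-23) = -23/9 ≈ -2.5556)
B*196 = -23/9*196 = -4508/9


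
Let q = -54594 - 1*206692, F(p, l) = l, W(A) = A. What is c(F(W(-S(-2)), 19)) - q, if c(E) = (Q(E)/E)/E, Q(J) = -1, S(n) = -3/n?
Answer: 94324245/361 ≈ 2.6129e+5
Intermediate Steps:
c(E) = -1/E² (c(E) = (-1/E)/E = -1/E²)
q = -261286 (q = -54594 - 206692 = -261286)
c(F(W(-S(-2)), 19)) - q = -1/19² - 1*(-261286) = -1*1/361 + 261286 = -1/361 + 261286 = 94324245/361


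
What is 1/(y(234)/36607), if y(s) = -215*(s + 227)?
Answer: -36607/99115 ≈ -0.36934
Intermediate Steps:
y(s) = -48805 - 215*s (y(s) = -215*(227 + s) = -48805 - 215*s)
1/(y(234)/36607) = 1/((-48805 - 215*234)/36607) = 1/((-48805 - 50310)*(1/36607)) = 1/(-99115*1/36607) = 1/(-99115/36607) = -36607/99115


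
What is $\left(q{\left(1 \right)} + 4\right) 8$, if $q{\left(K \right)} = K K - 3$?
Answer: $16$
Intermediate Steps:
$q{\left(K \right)} = -3 + K^{2}$ ($q{\left(K \right)} = K^{2} - 3 = -3 + K^{2}$)
$\left(q{\left(1 \right)} + 4\right) 8 = \left(\left(-3 + 1^{2}\right) + 4\right) 8 = \left(\left(-3 + 1\right) + 4\right) 8 = \left(-2 + 4\right) 8 = 2 \cdot 8 = 16$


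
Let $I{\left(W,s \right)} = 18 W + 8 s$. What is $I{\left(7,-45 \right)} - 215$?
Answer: $-449$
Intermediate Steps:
$I{\left(W,s \right)} = 8 s + 18 W$
$I{\left(7,-45 \right)} - 215 = \left(8 \left(-45\right) + 18 \cdot 7\right) - 215 = \left(-360 + 126\right) - 215 = -234 - 215 = -449$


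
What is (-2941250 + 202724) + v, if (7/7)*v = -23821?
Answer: -2762347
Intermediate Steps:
v = -23821
(-2941250 + 202724) + v = (-2941250 + 202724) - 23821 = -2738526 - 23821 = -2762347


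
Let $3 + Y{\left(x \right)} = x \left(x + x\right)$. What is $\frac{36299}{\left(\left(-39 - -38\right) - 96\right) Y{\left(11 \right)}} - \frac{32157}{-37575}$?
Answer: $- \frac{68715466}{96789025} \approx -0.70995$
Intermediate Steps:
$Y{\left(x \right)} = -3 + 2 x^{2}$ ($Y{\left(x \right)} = -3 + x \left(x + x\right) = -3 + x 2 x = -3 + 2 x^{2}$)
$\frac{36299}{\left(\left(-39 - -38\right) - 96\right) Y{\left(11 \right)}} - \frac{32157}{-37575} = \frac{36299}{\left(\left(-39 - -38\right) - 96\right) \left(-3 + 2 \cdot 11^{2}\right)} - \frac{32157}{-37575} = \frac{36299}{\left(\left(-39 + 38\right) - 96\right) \left(-3 + 2 \cdot 121\right)} - - \frac{3573}{4175} = \frac{36299}{\left(-1 - 96\right) \left(-3 + 242\right)} + \frac{3573}{4175} = \frac{36299}{\left(-97\right) 239} + \frac{3573}{4175} = \frac{36299}{-23183} + \frac{3573}{4175} = 36299 \left(- \frac{1}{23183}\right) + \frac{3573}{4175} = - \frac{36299}{23183} + \frac{3573}{4175} = - \frac{68715466}{96789025}$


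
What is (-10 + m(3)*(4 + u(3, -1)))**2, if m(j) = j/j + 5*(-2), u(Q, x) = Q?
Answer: 5329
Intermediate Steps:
m(j) = -9 (m(j) = 1 - 10 = -9)
(-10 + m(3)*(4 + u(3, -1)))**2 = (-10 - 9*(4 + 3))**2 = (-10 - 9*7)**2 = (-10 - 63)**2 = (-73)**2 = 5329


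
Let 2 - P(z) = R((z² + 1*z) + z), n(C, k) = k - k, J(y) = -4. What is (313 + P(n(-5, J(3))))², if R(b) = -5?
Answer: 102400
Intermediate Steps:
n(C, k) = 0
P(z) = 7 (P(z) = 2 - 1*(-5) = 2 + 5 = 7)
(313 + P(n(-5, J(3))))² = (313 + 7)² = 320² = 102400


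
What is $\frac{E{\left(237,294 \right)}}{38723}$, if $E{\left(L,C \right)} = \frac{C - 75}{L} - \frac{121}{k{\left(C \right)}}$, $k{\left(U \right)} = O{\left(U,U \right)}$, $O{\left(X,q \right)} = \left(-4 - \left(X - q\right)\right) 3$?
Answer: $\frac{10435}{36709404} \approx 0.00028426$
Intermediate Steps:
$O{\left(X,q \right)} = -12 - 3 X + 3 q$ ($O{\left(X,q \right)} = \left(-4 + q - X\right) 3 = -12 - 3 X + 3 q$)
$k{\left(U \right)} = -12$ ($k{\left(U \right)} = -12 - 3 U + 3 U = -12$)
$E{\left(L,C \right)} = \frac{121}{12} + \frac{-75 + C}{L}$ ($E{\left(L,C \right)} = \frac{C - 75}{L} - \frac{121}{-12} = \frac{C - 75}{L} - - \frac{121}{12} = \frac{-75 + C}{L} + \frac{121}{12} = \frac{121}{12} + \frac{-75 + C}{L}$)
$\frac{E{\left(237,294 \right)}}{38723} = \frac{\frac{1}{237} \left(-75 + 294 + \frac{121}{12} \cdot 237\right)}{38723} = \frac{-75 + 294 + \frac{9559}{4}}{237} \cdot \frac{1}{38723} = \frac{1}{237} \cdot \frac{10435}{4} \cdot \frac{1}{38723} = \frac{10435}{948} \cdot \frac{1}{38723} = \frac{10435}{36709404}$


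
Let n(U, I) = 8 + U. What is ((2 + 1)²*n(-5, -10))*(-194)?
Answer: -5238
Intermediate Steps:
((2 + 1)²*n(-5, -10))*(-194) = ((2 + 1)²*(8 - 5))*(-194) = (3²*3)*(-194) = (9*3)*(-194) = 27*(-194) = -5238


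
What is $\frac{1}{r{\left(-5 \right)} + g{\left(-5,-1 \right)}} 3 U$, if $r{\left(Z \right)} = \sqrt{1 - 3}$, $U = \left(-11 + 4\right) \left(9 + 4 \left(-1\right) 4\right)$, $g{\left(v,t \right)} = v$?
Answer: $- \frac{245}{9} - \frac{49 i \sqrt{2}}{9} \approx -27.222 - 7.6996 i$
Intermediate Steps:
$U = 49$ ($U = - 7 \left(9 - 16\right) = \left(-7\right) \left(-7\right) = 49$)
$r{\left(Z \right)} = i \sqrt{2}$ ($r{\left(Z \right)} = \sqrt{-2} = i \sqrt{2}$)
$\frac{1}{r{\left(-5 \right)} + g{\left(-5,-1 \right)}} 3 U = \frac{1}{i \sqrt{2} - 5} \cdot 3 \cdot 49 = \frac{1}{-5 + i \sqrt{2}} \cdot 3 \cdot 49 = \frac{3}{-5 + i \sqrt{2}} \cdot 49 = \frac{147}{-5 + i \sqrt{2}}$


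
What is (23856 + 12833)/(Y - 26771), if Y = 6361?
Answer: -36689/20410 ≈ -1.7976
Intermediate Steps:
(23856 + 12833)/(Y - 26771) = (23856 + 12833)/(6361 - 26771) = 36689/(-20410) = 36689*(-1/20410) = -36689/20410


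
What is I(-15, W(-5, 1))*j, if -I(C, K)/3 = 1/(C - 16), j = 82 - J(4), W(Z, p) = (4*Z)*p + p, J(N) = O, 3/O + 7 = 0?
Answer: 1731/217 ≈ 7.9770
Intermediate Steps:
O = -3/7 (O = 3/(-7 + 0) = 3/(-7) = 3*(-⅐) = -3/7 ≈ -0.42857)
J(N) = -3/7
W(Z, p) = p + 4*Z*p (W(Z, p) = 4*Z*p + p = p + 4*Z*p)
j = 577/7 (j = 82 - 1*(-3/7) = 82 + 3/7 = 577/7 ≈ 82.429)
I(C, K) = -3/(-16 + C) (I(C, K) = -3/(C - 16) = -3/(-16 + C))
I(-15, W(-5, 1))*j = -3/(-16 - 15)*(577/7) = -3/(-31)*(577/7) = -3*(-1/31)*(577/7) = (3/31)*(577/7) = 1731/217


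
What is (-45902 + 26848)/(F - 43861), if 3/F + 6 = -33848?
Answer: 645054116/1484870297 ≈ 0.43442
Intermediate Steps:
F = -3/33854 (F = 3/(-6 - 33848) = 3/(-33854) = 3*(-1/33854) = -3/33854 ≈ -8.8616e-5)
(-45902 + 26848)/(F - 43861) = (-45902 + 26848)/(-3/33854 - 43861) = -19054/(-1484870297/33854) = -19054*(-33854/1484870297) = 645054116/1484870297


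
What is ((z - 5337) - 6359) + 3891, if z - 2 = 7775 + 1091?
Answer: 1063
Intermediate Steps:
z = 8868 (z = 2 + (7775 + 1091) = 2 + 8866 = 8868)
((z - 5337) - 6359) + 3891 = ((8868 - 5337) - 6359) + 3891 = (3531 - 6359) + 3891 = -2828 + 3891 = 1063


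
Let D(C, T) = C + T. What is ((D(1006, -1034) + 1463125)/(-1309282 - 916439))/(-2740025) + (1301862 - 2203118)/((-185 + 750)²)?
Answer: -73284498037749861/25957381558682075 ≈ -2.8233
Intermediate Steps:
((D(1006, -1034) + 1463125)/(-1309282 - 916439))/(-2740025) + (1301862 - 2203118)/((-185 + 750)²) = (((1006 - 1034) + 1463125)/(-1309282 - 916439))/(-2740025) + (1301862 - 2203118)/((-185 + 750)²) = ((-28 + 1463125)/(-2225721))*(-1/2740025) - 901256/(565²) = (1463097*(-1/2225721))*(-1/2740025) - 901256/319225 = -487699/741907*(-1/2740025) - 901256*1/319225 = 487699/2032843727675 - 901256/319225 = -73284498037749861/25957381558682075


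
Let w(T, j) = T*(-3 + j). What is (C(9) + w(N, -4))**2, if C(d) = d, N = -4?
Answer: 1369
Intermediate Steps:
(C(9) + w(N, -4))**2 = (9 - 4*(-3 - 4))**2 = (9 - 4*(-7))**2 = (9 + 28)**2 = 37**2 = 1369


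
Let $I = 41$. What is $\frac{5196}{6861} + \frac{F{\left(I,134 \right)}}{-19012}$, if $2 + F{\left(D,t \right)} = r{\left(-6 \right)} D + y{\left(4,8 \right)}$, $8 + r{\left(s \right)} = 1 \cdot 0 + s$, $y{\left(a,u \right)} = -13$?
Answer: $\frac{34275827}{43480444} \approx 0.7883$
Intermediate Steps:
$r{\left(s \right)} = -8 + s$ ($r{\left(s \right)} = -8 + \left(1 \cdot 0 + s\right) = -8 + \left(0 + s\right) = -8 + s$)
$F{\left(D,t \right)} = -15 - 14 D$ ($F{\left(D,t \right)} = -2 + \left(\left(-8 - 6\right) D - 13\right) = -2 - \left(13 + 14 D\right) = -15 - 14 D$)
$\frac{5196}{6861} + \frac{F{\left(I,134 \right)}}{-19012} = \frac{5196}{6861} + \frac{-15 - 574}{-19012} = 5196 \cdot \frac{1}{6861} + \left(-15 - 574\right) \left(- \frac{1}{19012}\right) = \frac{1732}{2287} - - \frac{589}{19012} = \frac{1732}{2287} + \frac{589}{19012} = \frac{34275827}{43480444}$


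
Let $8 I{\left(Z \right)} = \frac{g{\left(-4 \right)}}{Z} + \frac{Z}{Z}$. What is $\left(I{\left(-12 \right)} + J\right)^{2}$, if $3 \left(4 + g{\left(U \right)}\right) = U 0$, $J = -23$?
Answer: $\frac{18769}{36} \approx 521.36$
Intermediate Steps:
$g{\left(U \right)} = -4$ ($g{\left(U \right)} = -4 + \frac{U 0}{3} = -4 + \frac{1}{3} \cdot 0 = -4 + 0 = -4$)
$I{\left(Z \right)} = \frac{1}{8} - \frac{1}{2 Z}$ ($I{\left(Z \right)} = \frac{- \frac{4}{Z} + \frac{Z}{Z}}{8} = \frac{- \frac{4}{Z} + 1}{8} = \frac{1 - \frac{4}{Z}}{8} = \frac{1}{8} - \frac{1}{2 Z}$)
$\left(I{\left(-12 \right)} + J\right)^{2} = \left(\frac{-4 - 12}{8 \left(-12\right)} - 23\right)^{2} = \left(\frac{1}{8} \left(- \frac{1}{12}\right) \left(-16\right) - 23\right)^{2} = \left(\frac{1}{6} - 23\right)^{2} = \left(- \frac{137}{6}\right)^{2} = \frac{18769}{36}$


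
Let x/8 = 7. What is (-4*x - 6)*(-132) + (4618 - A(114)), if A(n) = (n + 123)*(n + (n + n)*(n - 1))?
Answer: -6098108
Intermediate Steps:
x = 56 (x = 8*7 = 56)
A(n) = (123 + n)*(n + 2*n*(-1 + n)) (A(n) = (123 + n)*(n + (2*n)*(-1 + n)) = (123 + n)*(n + 2*n*(-1 + n)))
(-4*x - 6)*(-132) + (4618 - A(114)) = (-4*56 - 6)*(-132) + (4618 - 114*(-123 + 2*114² + 245*114)) = (-224 - 6)*(-132) + (4618 - 114*(-123 + 2*12996 + 27930)) = -230*(-132) + (4618 - 114*(-123 + 25992 + 27930)) = 30360 + (4618 - 114*53799) = 30360 + (4618 - 1*6133086) = 30360 + (4618 - 6133086) = 30360 - 6128468 = -6098108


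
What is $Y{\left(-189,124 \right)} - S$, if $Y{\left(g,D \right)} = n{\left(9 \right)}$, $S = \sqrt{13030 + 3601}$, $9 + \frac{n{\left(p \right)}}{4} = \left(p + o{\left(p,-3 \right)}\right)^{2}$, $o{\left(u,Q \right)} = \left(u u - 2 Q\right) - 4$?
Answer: $33820 - \sqrt{16631} \approx 33691.0$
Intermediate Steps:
$o{\left(u,Q \right)} = -4 + u^{2} - 2 Q$ ($o{\left(u,Q \right)} = \left(u^{2} - 2 Q\right) - 4 = -4 + u^{2} - 2 Q$)
$n{\left(p \right)} = -36 + 4 \left(2 + p + p^{2}\right)^{2}$ ($n{\left(p \right)} = -36 + 4 \left(p - \left(-2 - p^{2}\right)\right)^{2} = -36 + 4 \left(p + \left(-4 + p^{2} + 6\right)\right)^{2} = -36 + 4 \left(p + \left(2 + p^{2}\right)\right)^{2} = -36 + 4 \left(2 + p + p^{2}\right)^{2}$)
$S = \sqrt{16631} \approx 128.96$
$Y{\left(g,D \right)} = 33820$ ($Y{\left(g,D \right)} = -36 + 4 \left(2 + 9 + 9^{2}\right)^{2} = -36 + 4 \left(2 + 9 + 81\right)^{2} = -36 + 4 \cdot 92^{2} = -36 + 4 \cdot 8464 = -36 + 33856 = 33820$)
$Y{\left(-189,124 \right)} - S = 33820 - \sqrt{16631}$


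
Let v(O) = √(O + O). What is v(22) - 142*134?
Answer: -19028 + 2*√11 ≈ -19021.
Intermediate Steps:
v(O) = √2*√O (v(O) = √(2*O) = √2*√O)
v(22) - 142*134 = √2*√22 - 142*134 = 2*√11 - 19028 = -19028 + 2*√11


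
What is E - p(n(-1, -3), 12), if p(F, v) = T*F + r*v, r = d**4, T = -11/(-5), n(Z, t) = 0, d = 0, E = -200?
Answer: -200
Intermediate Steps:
T = 11/5 (T = -11*(-1/5) = 11/5 ≈ 2.2000)
r = 0 (r = 0**4 = 0)
p(F, v) = 11*F/5 (p(F, v) = 11*F/5 + 0*v = 11*F/5 + 0 = 11*F/5)
E - p(n(-1, -3), 12) = -200 - 11*0/5 = -200 - 1*0 = -200 + 0 = -200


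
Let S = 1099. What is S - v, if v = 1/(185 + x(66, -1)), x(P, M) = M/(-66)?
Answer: 13419823/12211 ≈ 1099.0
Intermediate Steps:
x(P, M) = -M/66 (x(P, M) = M*(-1/66) = -M/66)
v = 66/12211 (v = 1/(185 - 1/66*(-1)) = 1/(185 + 1/66) = 1/(12211/66) = 66/12211 ≈ 0.0054050)
S - v = 1099 - 1*66/12211 = 1099 - 66/12211 = 13419823/12211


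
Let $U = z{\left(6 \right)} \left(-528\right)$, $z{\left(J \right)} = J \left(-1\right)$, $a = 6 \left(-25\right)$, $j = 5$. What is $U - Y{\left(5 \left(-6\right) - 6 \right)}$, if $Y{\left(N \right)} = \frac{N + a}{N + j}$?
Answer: $3162$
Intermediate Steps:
$a = -150$
$z{\left(J \right)} = - J$
$Y{\left(N \right)} = \frac{-150 + N}{5 + N}$ ($Y{\left(N \right)} = \frac{N - 150}{N + 5} = \frac{-150 + N}{5 + N}$)
$U = 3168$ ($U = \left(-1\right) 6 \left(-528\right) = \left(-6\right) \left(-528\right) = 3168$)
$U - Y{\left(5 \left(-6\right) - 6 \right)} = 3168 - \frac{-150 + \left(5 \left(-6\right) - 6\right)}{5 + \left(5 \left(-6\right) - 6\right)} = 3168 - \frac{-150 - 36}{5 - 36} = 3168 - \frac{1}{-31} \left(-186\right) = 3168 - \left(- \frac{1}{31}\right) \left(-186\right) = 3168 - 6 = 3162$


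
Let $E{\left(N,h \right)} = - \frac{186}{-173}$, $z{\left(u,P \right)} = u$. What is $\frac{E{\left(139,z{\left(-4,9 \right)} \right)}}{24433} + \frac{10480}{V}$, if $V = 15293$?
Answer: $\frac{44300850818}{64642119337} \approx 0.68532$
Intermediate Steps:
$E{\left(N,h \right)} = \frac{186}{173}$ ($E{\left(N,h \right)} = \left(-186\right) \left(- \frac{1}{173}\right) = \frac{186}{173}$)
$\frac{E{\left(139,z{\left(-4,9 \right)} \right)}}{24433} + \frac{10480}{V} = \frac{186}{173 \cdot 24433} + \frac{10480}{15293} = \frac{186}{173} \cdot \frac{1}{24433} + 10480 \cdot \frac{1}{15293} = \frac{186}{4226909} + \frac{10480}{15293} = \frac{44300850818}{64642119337}$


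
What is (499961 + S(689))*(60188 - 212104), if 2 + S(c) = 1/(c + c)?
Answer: -52330770600874/689 ≈ -7.5952e+10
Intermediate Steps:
S(c) = -2 + 1/(2*c) (S(c) = -2 + 1/(c + c) = -2 + 1/(2*c))
(499961 + S(689))*(60188 - 212104) = (499961 + (-2 + (1/2)/689))*(60188 - 212104) = (499961 + (-2 + (1/2)*(1/689)))*(-151916) = (499961 + (-2 + 1/1378))*(-151916) = (499961 - 2755/1378)*(-151916) = (688943503/1378)*(-151916) = -52330770600874/689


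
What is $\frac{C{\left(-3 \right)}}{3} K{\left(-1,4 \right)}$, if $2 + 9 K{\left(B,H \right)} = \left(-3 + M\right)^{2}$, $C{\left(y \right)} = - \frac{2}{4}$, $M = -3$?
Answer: $- \frac{17}{27} \approx -0.62963$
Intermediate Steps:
$C{\left(y \right)} = - \frac{1}{2}$ ($C{\left(y \right)} = \left(-2\right) \frac{1}{4} = - \frac{1}{2}$)
$K{\left(B,H \right)} = \frac{34}{9}$ ($K{\left(B,H \right)} = - \frac{2}{9} + \frac{\left(-3 - 3\right)^{2}}{9} = - \frac{2}{9} + \frac{\left(-6\right)^{2}}{9} = - \frac{2}{9} + \frac{1}{9} \cdot 36 = - \frac{2}{9} + 4 = \frac{34}{9}$)
$\frac{C{\left(-3 \right)}}{3} K{\left(-1,4 \right)} = - \frac{1}{2 \cdot 3} \cdot \frac{34}{9} = \left(- \frac{1}{2}\right) \frac{1}{3} \cdot \frac{34}{9} = \left(- \frac{1}{6}\right) \frac{34}{9} = - \frac{17}{27}$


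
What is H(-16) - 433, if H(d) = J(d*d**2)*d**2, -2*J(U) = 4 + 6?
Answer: -1713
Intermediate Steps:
J(U) = -5 (J(U) = -(4 + 6)/2 = -1/2*10 = -5)
H(d) = -5*d**2
H(-16) - 433 = -5*(-16)**2 - 433 = -5*256 - 433 = -1280 - 433 = -1713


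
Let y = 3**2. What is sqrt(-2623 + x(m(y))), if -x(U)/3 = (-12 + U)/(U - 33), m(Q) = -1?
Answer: I*sqrt(3033514)/34 ≈ 51.226*I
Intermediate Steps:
y = 9
x(U) = -3*(-12 + U)/(-33 + U) (x(U) = -3*(-12 + U)/(U - 33) = -3*(-12 + U)/(-33 + U))
sqrt(-2623 + x(m(y))) = sqrt(-2623 + 3*(12 - 1*(-1))/(-33 - 1)) = sqrt(-2623 + 3*(12 + 1)/(-34)) = sqrt(-2623 + 3*(-1/34)*13) = sqrt(-2623 - 39/34) = sqrt(-89221/34) = I*sqrt(3033514)/34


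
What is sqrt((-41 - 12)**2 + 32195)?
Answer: 2*sqrt(8751) ≈ 187.09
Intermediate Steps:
sqrt((-41 - 12)**2 + 32195) = sqrt((-53)**2 + 32195) = sqrt(2809 + 32195) = sqrt(35004) = 2*sqrt(8751)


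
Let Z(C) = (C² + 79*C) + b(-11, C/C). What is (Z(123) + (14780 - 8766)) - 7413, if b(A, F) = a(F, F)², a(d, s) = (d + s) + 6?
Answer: 23511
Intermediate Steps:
a(d, s) = 6 + d + s
b(A, F) = (6 + 2*F)² (b(A, F) = (6 + F + F)² = (6 + 2*F)²)
Z(C) = 64 + C² + 79*C (Z(C) = (C² + 79*C) + 4*(3 + C/C)² = (C² + 79*C) + 4*(3 + 1)² = (C² + 79*C) + 4*4² = (C² + 79*C) + 4*16 = (C² + 79*C) + 64 = 64 + C² + 79*C)
(Z(123) + (14780 - 8766)) - 7413 = ((64 + 123² + 79*123) + (14780 - 8766)) - 7413 = ((64 + 15129 + 9717) + 6014) - 7413 = (24910 + 6014) - 7413 = 30924 - 7413 = 23511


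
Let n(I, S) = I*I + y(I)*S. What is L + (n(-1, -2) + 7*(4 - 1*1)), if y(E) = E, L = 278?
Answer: 302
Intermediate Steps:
n(I, S) = I**2 + I*S (n(I, S) = I*I + I*S = I**2 + I*S)
L + (n(-1, -2) + 7*(4 - 1*1)) = 278 + (-(-1 - 2) + 7*(4 - 1*1)) = 278 + (-1*(-3) + 7*(4 - 1)) = 278 + (3 + 7*3) = 278 + (3 + 21) = 278 + 24 = 302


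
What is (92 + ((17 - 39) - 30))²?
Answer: 1600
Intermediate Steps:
(92 + ((17 - 39) - 30))² = (92 + (-22 - 30))² = (92 - 52)² = 40² = 1600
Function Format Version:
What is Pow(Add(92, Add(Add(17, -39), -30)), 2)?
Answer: 1600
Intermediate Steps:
Pow(Add(92, Add(Add(17, -39), -30)), 2) = Pow(Add(92, Add(-22, -30)), 2) = Pow(Add(92, -52), 2) = Pow(40, 2) = 1600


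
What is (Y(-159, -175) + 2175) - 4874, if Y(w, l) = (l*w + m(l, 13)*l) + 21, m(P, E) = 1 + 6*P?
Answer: 208722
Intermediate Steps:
Y(w, l) = 21 + l*w + l*(1 + 6*l) (Y(w, l) = (l*w + (1 + 6*l)*l) + 21 = (l*w + l*(1 + 6*l)) + 21 = 21 + l*w + l*(1 + 6*l))
(Y(-159, -175) + 2175) - 4874 = ((21 - 175*(-159) - 175*(1 + 6*(-175))) + 2175) - 4874 = ((21 + 27825 - 175*(1 - 1050)) + 2175) - 4874 = ((21 + 27825 - 175*(-1049)) + 2175) - 4874 = ((21 + 27825 + 183575) + 2175) - 4874 = (211421 + 2175) - 4874 = 213596 - 4874 = 208722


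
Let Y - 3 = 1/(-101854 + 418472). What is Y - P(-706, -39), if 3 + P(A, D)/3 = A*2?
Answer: 1344993265/316618 ≈ 4248.0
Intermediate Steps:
P(A, D) = -9 + 6*A (P(A, D) = -9 + 3*(A*2) = -9 + 3*(2*A) = -9 + 6*A)
Y = 949855/316618 (Y = 3 + 1/(-101854 + 418472) = 3 + 1/316618 = 949855/316618 ≈ 3.0000)
Y - P(-706, -39) = 949855/316618 - (-9 + 6*(-706)) = 949855/316618 - (-9 - 4236) = 949855/316618 - 1*(-4245) = 949855/316618 + 4245 = 1344993265/316618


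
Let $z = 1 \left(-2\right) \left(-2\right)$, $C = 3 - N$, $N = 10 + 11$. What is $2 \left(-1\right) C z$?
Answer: $144$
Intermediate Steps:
$N = 21$
$C = -18$ ($C = 3 - 21 = -18$)
$z = 4$ ($z = \left(-2\right) \left(-2\right) = 4$)
$2 \left(-1\right) C z = 2 \left(-1\right) \left(-18\right) 4 = \left(-2\right) \left(-18\right) 4 = 36 \cdot 4 = 144$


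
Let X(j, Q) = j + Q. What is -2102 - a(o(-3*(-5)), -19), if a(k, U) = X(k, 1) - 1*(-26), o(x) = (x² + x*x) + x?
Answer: -2594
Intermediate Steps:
o(x) = x + 2*x² (o(x) = (x² + x²) + x = 2*x² + x = x + 2*x²)
X(j, Q) = Q + j
a(k, U) = 27 + k (a(k, U) = (1 + k) - 1*(-26) = (1 + k) + 26 = 27 + k)
-2102 - a(o(-3*(-5)), -19) = -2102 - (27 + (-3*(-5))*(1 + 2*(-3*(-5)))) = -2102 - (27 + 15*(1 + 2*15)) = -2102 - (27 + 15*(1 + 30)) = -2102 - (27 + 15*31) = -2102 - (27 + 465) = -2102 - 1*492 = -2102 - 492 = -2594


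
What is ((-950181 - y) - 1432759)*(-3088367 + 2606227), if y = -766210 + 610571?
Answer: 1073870904140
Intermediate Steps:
y = -155639
((-950181 - y) - 1432759)*(-3088367 + 2606227) = ((-950181 - 1*(-155639)) - 1432759)*(-3088367 + 2606227) = ((-950181 + 155639) - 1432759)*(-482140) = (-794542 - 1432759)*(-482140) = -2227301*(-482140) = 1073870904140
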